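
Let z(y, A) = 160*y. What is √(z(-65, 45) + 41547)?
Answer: √31147 ≈ 176.49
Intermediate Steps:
√(z(-65, 45) + 41547) = √(160*(-65) + 41547) = √(-10400 + 41547) = √31147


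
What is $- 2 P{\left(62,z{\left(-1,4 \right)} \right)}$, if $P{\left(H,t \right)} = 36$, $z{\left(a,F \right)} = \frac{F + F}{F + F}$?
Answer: $-72$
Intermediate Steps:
$z{\left(a,F \right)} = 1$ ($z{\left(a,F \right)} = \frac{2 F}{2 F} = 2 F \frac{1}{2 F} = 1$)
$- 2 P{\left(62,z{\left(-1,4 \right)} \right)} = \left(-2\right) 36 = -72$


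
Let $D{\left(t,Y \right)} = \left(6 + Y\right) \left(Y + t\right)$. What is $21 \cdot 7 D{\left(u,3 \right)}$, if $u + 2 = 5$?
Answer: $7938$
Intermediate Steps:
$u = 3$ ($u = -2 + 5 = 3$)
$21 \cdot 7 D{\left(u,3 \right)} = 21 \cdot 7 \left(3^{2} + 6 \cdot 3 + 6 \cdot 3 + 3 \cdot 3\right) = 147 \left(9 + 18 + 18 + 9\right) = 147 \cdot 54 = 7938$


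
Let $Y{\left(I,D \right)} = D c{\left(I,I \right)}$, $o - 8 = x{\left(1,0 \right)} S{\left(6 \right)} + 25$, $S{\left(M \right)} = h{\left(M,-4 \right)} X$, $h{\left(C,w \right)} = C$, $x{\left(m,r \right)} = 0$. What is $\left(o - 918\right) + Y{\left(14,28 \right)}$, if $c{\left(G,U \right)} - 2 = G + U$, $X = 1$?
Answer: $-45$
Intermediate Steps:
$S{\left(M \right)} = M$ ($S{\left(M \right)} = M 1 = M$)
$o = 33$ ($o = 8 + \left(0 \cdot 6 + 25\right) = 8 + \left(0 + 25\right) = 8 + 25 = 33$)
$c{\left(G,U \right)} = 2 + G + U$ ($c{\left(G,U \right)} = 2 + \left(G + U\right) = 2 + G + U$)
$Y{\left(I,D \right)} = D \left(2 + 2 I\right)$ ($Y{\left(I,D \right)} = D \left(2 + I + I\right) = D \left(2 + 2 I\right)$)
$\left(o - 918\right) + Y{\left(14,28 \right)} = \left(33 - 918\right) + 2 \cdot 28 \left(1 + 14\right) = -885 + 2 \cdot 28 \cdot 15 = -885 + 840 = -45$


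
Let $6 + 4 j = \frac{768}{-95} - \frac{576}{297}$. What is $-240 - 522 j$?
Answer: $\frac{1934379}{1045} \approx 1851.1$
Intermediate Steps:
$j = - \frac{25117}{6270}$ ($j = - \frac{3}{2} + \frac{\frac{768}{-95} - \frac{576}{297}}{4} = - \frac{3}{2} + \frac{768 \left(- \frac{1}{95}\right) - \frac{64}{33}}{4} = - \frac{3}{2} + \frac{- \frac{768}{95} - \frac{64}{33}}{4} = - \frac{3}{2} + \frac{1}{4} \left(- \frac{31424}{3135}\right) = - \frac{3}{2} - \frac{7856}{3135} = - \frac{25117}{6270} \approx -4.0059$)
$-240 - 522 j = -240 - - \frac{2185179}{1045} = -240 + \frac{2185179}{1045} = \frac{1934379}{1045}$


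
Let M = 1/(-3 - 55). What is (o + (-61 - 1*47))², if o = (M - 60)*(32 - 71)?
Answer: 16768955025/3364 ≈ 4.9848e+6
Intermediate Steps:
M = -1/58 (M = 1/(-58) = -1/58 ≈ -0.017241)
o = 135759/58 (o = (-1/58 - 60)*(32 - 71) = -3481/58*(-39) = 135759/58 ≈ 2340.7)
(o + (-61 - 1*47))² = (135759/58 + (-61 - 1*47))² = (135759/58 + (-61 - 47))² = (135759/58 - 108)² = (129495/58)² = 16768955025/3364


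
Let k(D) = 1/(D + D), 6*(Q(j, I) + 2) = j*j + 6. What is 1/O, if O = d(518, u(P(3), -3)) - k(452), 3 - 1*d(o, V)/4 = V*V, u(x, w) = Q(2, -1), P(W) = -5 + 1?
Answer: 8136/94007 ≈ 0.086547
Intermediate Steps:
Q(j, I) = -1 + j²/6 (Q(j, I) = -2 + (j*j + 6)/6 = -2 + (j² + 6)/6 = -2 + (6 + j²)/6 = -2 + (1 + j²/6) = -1 + j²/6)
P(W) = -4
u(x, w) = -⅓ (u(x, w) = -1 + (⅙)*2² = -1 + (⅙)*4 = -1 + ⅔ = -⅓)
k(D) = 1/(2*D)
d(o, V) = 12 - 4*V² (d(o, V) = 12 - 4*V*V = 12 - 4*V²)
O = 94007/8136 (O = (12 - 4*(-⅓)²) - 1/(2*452) = (12 - 4*⅑) - 1/(2*452) = (12 - 4/9) - 1*1/904 = 104/9 - 1/904 = 94007/8136 ≈ 11.554)
1/O = 1/(94007/8136) = 8136/94007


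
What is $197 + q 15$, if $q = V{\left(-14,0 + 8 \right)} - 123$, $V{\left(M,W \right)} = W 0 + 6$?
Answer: $-1558$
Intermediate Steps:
$V{\left(M,W \right)} = 6$ ($V{\left(M,W \right)} = 0 + 6 = 6$)
$q = -117$ ($q = 6 - 123 = -117$)
$197 + q 15 = 197 - 1755 = -1558$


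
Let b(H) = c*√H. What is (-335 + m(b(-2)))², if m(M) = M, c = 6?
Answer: 112153 - 4020*I*√2 ≈ 1.1215e+5 - 5685.1*I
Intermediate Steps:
b(H) = 6*√H
(-335 + m(b(-2)))² = (-335 + 6*√(-2))² = (-335 + 6*(I*√2))² = (-335 + 6*I*√2)²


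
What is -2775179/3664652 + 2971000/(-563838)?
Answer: -6226216234501/1033135027188 ≈ -6.0265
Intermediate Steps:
-2775179/3664652 + 2971000/(-563838) = -2775179*1/3664652 + 2971000*(-1/563838) = -2775179/3664652 - 1485500/281919 = -6226216234501/1033135027188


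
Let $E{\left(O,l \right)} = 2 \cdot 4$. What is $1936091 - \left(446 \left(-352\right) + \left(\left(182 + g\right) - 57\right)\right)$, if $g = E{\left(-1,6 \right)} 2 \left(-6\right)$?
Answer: $2093054$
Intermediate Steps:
$E{\left(O,l \right)} = 8$
$g = -96$ ($g = 8 \cdot 2 \left(-6\right) = 16 \left(-6\right) = -96$)
$1936091 - \left(446 \left(-352\right) + \left(\left(182 + g\right) - 57\right)\right) = 1936091 - \left(446 \left(-352\right) + \left(\left(182 - 96\right) - 57\right)\right) = 1936091 - \left(-156992 + \left(86 - 57\right)\right) = 1936091 - \left(-156992 + 29\right) = 1936091 - -156963 = 1936091 + 156963 = 2093054$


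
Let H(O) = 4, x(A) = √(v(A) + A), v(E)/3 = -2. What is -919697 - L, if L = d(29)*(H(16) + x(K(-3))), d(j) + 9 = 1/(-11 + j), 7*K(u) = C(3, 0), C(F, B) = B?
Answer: -8276951/9 + 161*I*√6/18 ≈ -9.1966e+5 + 21.909*I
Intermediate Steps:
K(u) = 0 (K(u) = (⅐)*0 = 0)
v(E) = -6 (v(E) = 3*(-2) = -6)
d(j) = -9 + 1/(-11 + j)
x(A) = √(-6 + A)
L = -322/9 - 161*I*√6/18 (L = ((100 - 9*29)/(-11 + 29))*(4 + √(-6 + 0)) = ((100 - 261)/18)*(4 + √(-6)) = ((1/18)*(-161))*(4 + I*√6) = -161*(4 + I*√6)/18 = -322/9 - 161*I*√6/18 ≈ -35.778 - 21.909*I)
-919697 - L = -919697 - (-322/9 - 161*I*√6/18) = -919697 + (322/9 + 161*I*√6/18) = -8276951/9 + 161*I*√6/18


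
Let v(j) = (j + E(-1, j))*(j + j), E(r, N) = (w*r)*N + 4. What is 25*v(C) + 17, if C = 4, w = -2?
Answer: 3217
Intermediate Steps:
E(r, N) = 4 - 2*N*r (E(r, N) = (-2*r)*N + 4 = -2*N*r + 4 = 4 - 2*N*r)
v(j) = 2*j*(4 + 3*j) (v(j) = (j + (4 - 2*j*(-1)))*(j + j) = (j + (4 + 2*j))*(2*j) = (4 + 3*j)*(2*j) = 2*j*(4 + 3*j))
25*v(C) + 17 = 25*(2*4*(4 + 3*4)) + 17 = 25*(2*4*(4 + 12)) + 17 = 25*(2*4*16) + 17 = 25*128 + 17 = 3200 + 17 = 3217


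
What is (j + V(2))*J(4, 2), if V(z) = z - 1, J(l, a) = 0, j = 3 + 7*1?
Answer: 0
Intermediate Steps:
j = 10 (j = 3 + 7 = 10)
V(z) = -1 + z
(j + V(2))*J(4, 2) = (10 + (-1 + 2))*0 = (10 + 1)*0 = 11*0 = 0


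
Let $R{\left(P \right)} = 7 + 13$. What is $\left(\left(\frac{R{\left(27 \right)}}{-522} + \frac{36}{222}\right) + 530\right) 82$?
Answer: $\frac{419791292}{9657} \approx 43470.0$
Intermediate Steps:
$R{\left(P \right)} = 20$
$\left(\left(\frac{R{\left(27 \right)}}{-522} + \frac{36}{222}\right) + 530\right) 82 = \left(\left(\frac{20}{-522} + \frac{36}{222}\right) + 530\right) 82 = \left(\left(20 \left(- \frac{1}{522}\right) + 36 \cdot \frac{1}{222}\right) + 530\right) 82 = \left(\left(- \frac{10}{261} + \frac{6}{37}\right) + 530\right) 82 = \left(\frac{1196}{9657} + 530\right) 82 = \frac{5119406}{9657} \cdot 82 = \frac{419791292}{9657}$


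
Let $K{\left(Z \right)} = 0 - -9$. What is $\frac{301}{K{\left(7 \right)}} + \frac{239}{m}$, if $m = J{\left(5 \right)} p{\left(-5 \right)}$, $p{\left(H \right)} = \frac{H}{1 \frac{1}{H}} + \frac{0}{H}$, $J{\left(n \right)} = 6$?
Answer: $\frac{15767}{450} \approx 35.038$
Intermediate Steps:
$p{\left(H \right)} = H^{2}$ ($p{\left(H \right)} = \frac{H}{\frac{1}{H}} + 0 = H H + 0 = H^{2} + 0 = H^{2}$)
$m = 150$ ($m = 6 \left(-5\right)^{2} = 6 \cdot 25 = 150$)
$K{\left(Z \right)} = 9$ ($K{\left(Z \right)} = 0 + 9 = 9$)
$\frac{301}{K{\left(7 \right)}} + \frac{239}{m} = \frac{301}{9} + \frac{239}{150} = \frac{15767}{450}$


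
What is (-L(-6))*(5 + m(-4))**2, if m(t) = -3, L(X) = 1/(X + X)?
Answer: 1/3 ≈ 0.33333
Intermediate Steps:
L(X) = 1/(2*X)
(-L(-6))*(5 + m(-4))**2 = (-1/(2*(-6)))*(5 - 3)**2 = -(-1)/(2*6)*2**2 = -1*(-1/12)*4 = (1/12)*4 = 1/3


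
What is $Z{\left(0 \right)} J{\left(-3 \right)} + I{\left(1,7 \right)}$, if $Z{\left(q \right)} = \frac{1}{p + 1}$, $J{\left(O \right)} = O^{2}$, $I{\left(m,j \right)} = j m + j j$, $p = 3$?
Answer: $\frac{233}{4} \approx 58.25$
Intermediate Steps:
$I{\left(m,j \right)} = j^{2} + j m$ ($I{\left(m,j \right)} = j m + j^{2} = j^{2} + j m$)
$Z{\left(q \right)} = \frac{1}{4}$ ($Z{\left(q \right)} = \frac{1}{3 + 1} = \frac{1}{4}$)
$Z{\left(0 \right)} J{\left(-3 \right)} + I{\left(1,7 \right)} = \frac{\left(-3\right)^{2}}{4} + 7 \left(7 + 1\right) = \frac{1}{4} \cdot 9 + 7 \cdot 8 = \frac{9}{4} + 56 = \frac{233}{4}$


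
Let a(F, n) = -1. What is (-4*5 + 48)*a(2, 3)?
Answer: -28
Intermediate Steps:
(-4*5 + 48)*a(2, 3) = (-4*5 + 48)*(-1) = (-20 + 48)*(-1) = 28*(-1) = -28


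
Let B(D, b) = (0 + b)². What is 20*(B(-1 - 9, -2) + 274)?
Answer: 5560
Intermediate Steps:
B(D, b) = b²
20*(B(-1 - 9, -2) + 274) = 20*((-2)² + 274) = 20*(4 + 274) = 20*278 = 5560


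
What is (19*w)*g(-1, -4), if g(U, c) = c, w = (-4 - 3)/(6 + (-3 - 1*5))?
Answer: -266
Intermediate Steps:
w = 7/2 (w = -7/(6 + (-3 - 5)) = -7/(6 - 8) = -7/(-2) = -7*(-½) = 7/2 ≈ 3.5000)
(19*w)*g(-1, -4) = (19*(7/2))*(-4) = (133/2)*(-4) = -266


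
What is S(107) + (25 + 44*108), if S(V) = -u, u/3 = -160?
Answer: 5257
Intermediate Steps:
u = -480 (u = 3*(-160) = -480)
S(V) = 480 (S(V) = -1*(-480) = 480)
S(107) + (25 + 44*108) = 480 + (25 + 44*108) = 480 + (25 + 4752) = 480 + 4777 = 5257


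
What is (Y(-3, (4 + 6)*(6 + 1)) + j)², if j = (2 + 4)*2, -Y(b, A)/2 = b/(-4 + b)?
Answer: 6084/49 ≈ 124.16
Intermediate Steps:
Y(b, A) = -2*b/(-4 + b)
j = 12 (j = 6*2 = 12)
(Y(-3, (4 + 6)*(6 + 1)) + j)² = (-2*(-3)/(-4 - 3) + 12)² = (-2*(-3)/(-7) + 12)² = (-2*(-3)*(-⅐) + 12)² = (-6/7 + 12)² = (78/7)² = 6084/49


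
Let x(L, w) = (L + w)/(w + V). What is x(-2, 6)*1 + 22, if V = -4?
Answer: 24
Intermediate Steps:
x(L, w) = (L + w)/(-4 + w) (x(L, w) = (L + w)/(w - 4) = (L + w)/(-4 + w))
x(-2, 6)*1 + 22 = ((-2 + 6)/(-4 + 6))*1 + 22 = (4/2)*1 + 22 = ((1/2)*4)*1 + 22 = 2*1 + 22 = 2 + 22 = 24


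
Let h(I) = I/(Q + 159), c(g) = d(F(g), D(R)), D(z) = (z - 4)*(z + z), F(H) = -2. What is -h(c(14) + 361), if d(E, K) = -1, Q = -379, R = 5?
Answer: 18/11 ≈ 1.6364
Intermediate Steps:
D(z) = 2*z*(-4 + z) (D(z) = (-4 + z)*(2*z) = 2*z*(-4 + z))
c(g) = -1
h(I) = -I/220 (h(I) = I/(-379 + 159) = I/(-220) = I*(-1/220) = -I/220)
-h(c(14) + 361) = -(-1)*(-1 + 361)/220 = -(-1)*360/220 = -1*(-18/11) = 18/11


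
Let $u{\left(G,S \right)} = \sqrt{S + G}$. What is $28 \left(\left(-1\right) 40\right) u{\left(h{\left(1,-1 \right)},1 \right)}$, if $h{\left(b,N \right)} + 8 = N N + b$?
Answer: $- 1120 i \sqrt{5} \approx - 2504.4 i$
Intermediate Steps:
$h{\left(b,N \right)} = -8 + b + N^{2}$ ($h{\left(b,N \right)} = -8 + \left(N N + b\right) = -8 + \left(N^{2} + b\right) = -8 + \left(b + N^{2}\right) = -8 + b + N^{2}$)
$u{\left(G,S \right)} = \sqrt{G + S}$
$28 \left(\left(-1\right) 40\right) u{\left(h{\left(1,-1 \right)},1 \right)} = 28 \left(\left(-1\right) 40\right) \sqrt{\left(-8 + 1 + \left(-1\right)^{2}\right) + 1} = 28 \left(-40\right) \sqrt{\left(-8 + 1 + 1\right) + 1} = - 1120 \sqrt{-6 + 1} = - 1120 \sqrt{-5} = - 1120 i \sqrt{5}$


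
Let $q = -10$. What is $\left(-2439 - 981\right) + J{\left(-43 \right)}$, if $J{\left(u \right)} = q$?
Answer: $-3430$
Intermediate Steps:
$J{\left(u \right)} = -10$
$\left(-2439 - 981\right) + J{\left(-43 \right)} = \left(-2439 - 981\right) - 10 = -3420 - 10 = -3430$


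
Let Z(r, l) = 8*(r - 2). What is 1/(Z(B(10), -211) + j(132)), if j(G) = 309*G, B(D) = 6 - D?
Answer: 1/40740 ≈ 2.4546e-5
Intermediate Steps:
Z(r, l) = -16 + 8*r (Z(r, l) = 8*(-2 + r) = -16 + 8*r)
1/(Z(B(10), -211) + j(132)) = 1/((-16 + 8*(6 - 1*10)) + 309*132) = 1/((-16 + 8*(6 - 10)) + 40788) = 1/((-16 + 8*(-4)) + 40788) = 1/((-16 - 32) + 40788) = 1/(-48 + 40788) = 1/40740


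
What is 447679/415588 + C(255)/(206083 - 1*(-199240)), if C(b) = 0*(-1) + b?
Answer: 181560570257/168447374924 ≈ 1.0778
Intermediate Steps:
C(b) = b (C(b) = 0 + b = b)
447679/415588 + C(255)/(206083 - 1*(-199240)) = 447679/415588 + 255/(206083 - 1*(-199240)) = 447679*(1/415588) + 255/(206083 + 199240) = 447679/415588 + 255/405323 = 181560570257/168447374924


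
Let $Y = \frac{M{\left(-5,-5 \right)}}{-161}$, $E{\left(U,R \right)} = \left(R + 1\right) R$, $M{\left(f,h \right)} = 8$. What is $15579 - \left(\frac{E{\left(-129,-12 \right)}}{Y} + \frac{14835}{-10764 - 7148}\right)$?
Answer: $\frac{326649111}{17912} \approx 18236.0$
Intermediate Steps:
$E{\left(U,R \right)} = R \left(1 + R\right)$ ($E{\left(U,R \right)} = \left(1 + R\right) R = R \left(1 + R\right)$)
$Y = - \frac{8}{161}$ ($Y = \frac{8}{-161} = 8 \left(- \frac{1}{161}\right) = - \frac{8}{161} \approx -0.049689$)
$15579 - \left(\frac{E{\left(-129,-12 \right)}}{Y} + \frac{14835}{-10764 - 7148}\right) = 15579 - \left(\frac{\left(-12\right) \left(1 - 12\right)}{- \frac{8}{161}} + \frac{14835}{-10764 - 7148}\right) = 15579 - \left(\left(-12\right) \left(-11\right) \left(- \frac{161}{8}\right) + \frac{14835}{-17912}\right) = 15579 - \left(132 \left(- \frac{161}{8}\right) + 14835 \left(- \frac{1}{17912}\right)\right) = 15579 - \left(- \frac{5313}{2} - \frac{14835}{17912}\right) = 15579 - - \frac{47598063}{17912} = 15579 + \frac{47598063}{17912} = \frac{326649111}{17912}$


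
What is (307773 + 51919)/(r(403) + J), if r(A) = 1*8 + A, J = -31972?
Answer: -359692/31561 ≈ -11.397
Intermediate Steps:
r(A) = 8 + A
(307773 + 51919)/(r(403) + J) = (307773 + 51919)/((8 + 403) - 31972) = 359692/(411 - 31972) = 359692/(-31561) = 359692*(-1/31561) = -359692/31561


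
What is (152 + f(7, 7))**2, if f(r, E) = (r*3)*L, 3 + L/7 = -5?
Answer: 1048576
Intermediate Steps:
L = -56 (L = -21 + 7*(-5) = -21 - 35 = -56)
f(r, E) = -168*r (f(r, E) = (r*3)*(-56) = (3*r)*(-56) = -168*r)
(152 + f(7, 7))**2 = (152 - 168*7)**2 = (152 - 1176)**2 = (-1024)**2 = 1048576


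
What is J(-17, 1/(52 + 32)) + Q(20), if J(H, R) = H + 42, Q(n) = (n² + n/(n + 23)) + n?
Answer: 19155/43 ≈ 445.46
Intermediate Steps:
Q(n) = n + n² + n/(23 + n) (Q(n) = (n² + n/(23 + n)) + n = n + n² + n/(23 + n))
J(H, R) = 42 + H
J(-17, 1/(52 + 32)) + Q(20) = (42 - 17) + 20*(24 + 20² + 24*20)/(23 + 20) = 25 + 20*(24 + 400 + 480)/43 = 25 + 20*(1/43)*904 = 25 + 18080/43 = 19155/43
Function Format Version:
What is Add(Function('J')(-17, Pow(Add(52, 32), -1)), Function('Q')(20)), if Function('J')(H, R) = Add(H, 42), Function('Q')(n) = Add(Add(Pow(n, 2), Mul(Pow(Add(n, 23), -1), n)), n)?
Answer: Rational(19155, 43) ≈ 445.46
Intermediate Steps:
Function('Q')(n) = Add(n, Pow(n, 2), Mul(n, Pow(Add(23, n), -1))) (Function('Q')(n) = Add(Add(Pow(n, 2), Mul(Pow(Add(23, n), -1), n)), n) = Add(Add(Pow(n, 2), Mul(n, Pow(Add(23, n), -1))), n) = Add(n, Pow(n, 2), Mul(n, Pow(Add(23, n), -1))))
Function('J')(H, R) = Add(42, H)
Add(Function('J')(-17, Pow(Add(52, 32), -1)), Function('Q')(20)) = Add(Add(42, -17), Mul(20, Pow(Add(23, 20), -1), Add(24, Pow(20, 2), Mul(24, 20)))) = Add(25, Mul(20, Pow(43, -1), Add(24, 400, 480))) = Add(25, Mul(20, Rational(1, 43), 904)) = Add(25, Rational(18080, 43)) = Rational(19155, 43)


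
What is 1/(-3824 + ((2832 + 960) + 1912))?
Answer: 1/1880 ≈ 0.00053191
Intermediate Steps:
1/(-3824 + ((2832 + 960) + 1912)) = 1/(-3824 + (3792 + 1912)) = 1/(-3824 + 5704) = 1/1880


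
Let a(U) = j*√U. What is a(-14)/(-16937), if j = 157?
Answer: -157*I*√14/16937 ≈ -0.034684*I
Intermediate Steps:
a(U) = 157*√U
a(-14)/(-16937) = (157*√(-14))/(-16937) = (157*(I*√14))*(-1/16937) = (157*I*√14)*(-1/16937) = -157*I*√14/16937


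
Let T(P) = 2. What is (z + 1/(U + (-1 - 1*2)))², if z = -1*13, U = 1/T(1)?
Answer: 4489/25 ≈ 179.56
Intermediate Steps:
U = ½ (U = 1/2 = ½ ≈ 0.50000)
z = -13
(z + 1/(U + (-1 - 1*2)))² = (-13 + 1/(½ + (-1 - 1*2)))² = (-13 + 1/(½ + (-1 - 2)))² = (-13 + 1/(½ - 3))² = (-13 + 1/(-5/2))² = (-13 - ⅖)² = (-67/5)² = 4489/25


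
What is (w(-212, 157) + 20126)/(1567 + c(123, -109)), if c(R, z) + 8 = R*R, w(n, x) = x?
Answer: 20283/16688 ≈ 1.2154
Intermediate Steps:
c(R, z) = -8 + R² (c(R, z) = -8 + R*R = -8 + R²)
(w(-212, 157) + 20126)/(1567 + c(123, -109)) = (157 + 20126)/(1567 + (-8 + 123²)) = 20283/(1567 + (-8 + 15129)) = 20283/(1567 + 15121) = 20283/16688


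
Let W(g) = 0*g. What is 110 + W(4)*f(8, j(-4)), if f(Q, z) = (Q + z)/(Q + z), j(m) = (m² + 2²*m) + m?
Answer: 110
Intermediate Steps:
j(m) = m² + 5*m (j(m) = (m² + 4*m) + m = m² + 5*m)
f(Q, z) = 1
W(g) = 0
110 + W(4)*f(8, j(-4)) = 110 + 0*1 = 110 + 0 = 110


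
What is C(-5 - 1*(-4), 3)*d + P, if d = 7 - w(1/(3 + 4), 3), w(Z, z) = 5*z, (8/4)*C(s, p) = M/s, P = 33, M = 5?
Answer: 53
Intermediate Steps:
C(s, p) = 5/(2*s) (C(s, p) = (5/s)/2 = 5/(2*s))
d = -8 (d = 7 - 5*3 = 7 - 1*15 = 7 - 15 = -8)
C(-5 - 1*(-4), 3)*d + P = (5/(2*(-5 - 1*(-4))))*(-8) + 33 = (5/(2*(-5 + 4)))*(-8) + 33 = ((5/2)/(-1))*(-8) + 33 = ((5/2)*(-1))*(-8) + 33 = -5/2*(-8) + 33 = 20 + 33 = 53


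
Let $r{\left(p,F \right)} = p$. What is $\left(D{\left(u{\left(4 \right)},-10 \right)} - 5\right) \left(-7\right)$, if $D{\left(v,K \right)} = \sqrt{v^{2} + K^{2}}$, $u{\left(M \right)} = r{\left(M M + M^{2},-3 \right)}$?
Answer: $35 - 14 \sqrt{281} \approx -199.68$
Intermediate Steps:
$u{\left(M \right)} = 2 M^{2}$ ($u{\left(M \right)} = M M + M^{2} = M^{2} + M^{2} = 2 M^{2}$)
$D{\left(v,K \right)} = \sqrt{K^{2} + v^{2}}$
$\left(D{\left(u{\left(4 \right)},-10 \right)} - 5\right) \left(-7\right) = \left(\sqrt{\left(-10\right)^{2} + \left(2 \cdot 4^{2}\right)^{2}} - 5\right) \left(-7\right) = \left(\sqrt{100 + \left(2 \cdot 16\right)^{2}} - 5\right) \left(-7\right) = \left(\sqrt{100 + 32^{2}} - 5\right) \left(-7\right) = \left(\sqrt{100 + 1024} - 5\right) \left(-7\right) = \left(\sqrt{1124} - 5\right) \left(-7\right) = \left(2 \sqrt{281} - 5\right) \left(-7\right) = \left(-5 + 2 \sqrt{281}\right) \left(-7\right) = 35 - 14 \sqrt{281}$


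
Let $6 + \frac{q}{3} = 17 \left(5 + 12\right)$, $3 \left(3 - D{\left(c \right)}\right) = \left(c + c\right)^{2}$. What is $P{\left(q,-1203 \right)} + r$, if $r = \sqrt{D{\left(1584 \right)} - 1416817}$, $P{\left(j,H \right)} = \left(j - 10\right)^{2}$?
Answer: $703921 + i \sqrt{4762222} \approx 7.0392 \cdot 10^{5} + 2182.3 i$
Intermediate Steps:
$D{\left(c \right)} = 3 - \frac{4 c^{2}}{3}$ ($D{\left(c \right)} = 3 - \frac{\left(c + c\right)^{2}}{3} = 3 - \frac{\left(2 c\right)^{2}}{3} = 3 - \frac{4 c^{2}}{3}$)
$q = 849$ ($q = -18 + 3 \cdot 17 \left(5 + 12\right) = -18 + 3 \cdot 17 \cdot 17 = -18 + 3 \cdot 289 = -18 + 867 = 849$)
$P{\left(j,H \right)} = \left(-10 + j\right)^{2}$
$r = i \sqrt{4762222}$ ($r = \sqrt{\left(3 - \frac{4 \cdot 1584^{2}}{3}\right) - 1416817} = \sqrt{\left(3 - 3345408\right) - 1416817} = \sqrt{-3345405 - 1416817} = \sqrt{-4762222} = i \sqrt{4762222} \approx 2182.3 i$)
$P{\left(q,-1203 \right)} + r = \left(-10 + 849\right)^{2} + i \sqrt{4762222} = 839^{2} + i \sqrt{4762222} = 703921 + i \sqrt{4762222}$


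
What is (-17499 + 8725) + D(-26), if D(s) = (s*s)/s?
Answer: -8800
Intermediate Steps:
D(s) = s (D(s) = s²/s = s)
(-17499 + 8725) + D(-26) = (-17499 + 8725) - 26 = -8774 - 26 = -8800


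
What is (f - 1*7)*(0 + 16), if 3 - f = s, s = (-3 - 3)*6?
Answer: 512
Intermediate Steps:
s = -36 (s = -6*6 = -36)
f = 39 (f = 3 - 1*(-36) = 3 + 36 = 39)
(f - 1*7)*(0 + 16) = (39 - 1*7)*(0 + 16) = (39 - 7)*16 = 32*16 = 512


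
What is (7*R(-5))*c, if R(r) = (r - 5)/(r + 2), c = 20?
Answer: 1400/3 ≈ 466.67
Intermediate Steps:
R(r) = (-5 + r)/(2 + r)
(7*R(-5))*c = (7*((-5 - 5)/(2 - 5)))*20 = (7*(-10/(-3)))*20 = (7*(-⅓*(-10)))*20 = (7*(10/3))*20 = (70/3)*20 = 1400/3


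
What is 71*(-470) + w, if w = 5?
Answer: -33365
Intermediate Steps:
71*(-470) + w = 71*(-470) + 5 = -33370 + 5 = -33365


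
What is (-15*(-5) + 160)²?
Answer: 55225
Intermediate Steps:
(-15*(-5) + 160)² = (75 + 160)² = 235² = 55225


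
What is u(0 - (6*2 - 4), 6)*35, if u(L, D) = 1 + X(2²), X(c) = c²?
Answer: 595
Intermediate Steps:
u(L, D) = 17 (u(L, D) = 1 + (2²)² = 1 + 4² = 1 + 16 = 17)
u(0 - (6*2 - 4), 6)*35 = 17*35 = 595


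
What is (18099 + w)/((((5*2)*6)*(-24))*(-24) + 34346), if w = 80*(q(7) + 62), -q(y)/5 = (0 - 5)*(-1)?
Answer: 21059/68906 ≈ 0.30562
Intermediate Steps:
q(y) = -25 (q(y) = -5*(0 - 5)*(-1) = -(-25)*(-1) = -5*5 = -25)
w = 2960 (w = 80*(-25 + 62) = 80*37 = 2960)
(18099 + w)/((((5*2)*6)*(-24))*(-24) + 34346) = (18099 + 2960)/((((5*2)*6)*(-24))*(-24) + 34346) = 21059/(((10*6)*(-24))*(-24) + 34346) = 21059/((60*(-24))*(-24) + 34346) = 21059/(-1440*(-24) + 34346) = 21059/(34560 + 34346) = 21059/68906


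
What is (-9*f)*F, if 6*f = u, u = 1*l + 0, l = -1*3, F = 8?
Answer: 36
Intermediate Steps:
l = -3
u = -3 (u = 1*(-3) + 0 = -3 + 0 = -3)
f = -1/2 (f = (1/6)*(-3) = -1/2 ≈ -0.50000)
(-9*f)*F = -9*(-1/2)*8 = (9/2)*8 = 36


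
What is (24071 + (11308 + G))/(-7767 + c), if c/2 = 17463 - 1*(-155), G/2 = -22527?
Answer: -9675/27469 ≈ -0.35222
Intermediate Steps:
G = -45054 (G = 2*(-22527) = -45054)
c = 35236 (c = 2*(17463 - 1*(-155)) = 2*(17463 + 155) = 2*17618 = 35236)
(24071 + (11308 + G))/(-7767 + c) = (24071 + (11308 - 45054))/(-7767 + 35236) = (24071 - 33746)/27469 = -9675*1/27469 = -9675/27469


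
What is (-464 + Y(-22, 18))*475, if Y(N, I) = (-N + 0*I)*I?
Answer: -32300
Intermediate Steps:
Y(N, I) = -I*N (Y(N, I) = (-N + 0)*I = (-N)*I = -I*N)
(-464 + Y(-22, 18))*475 = (-464 - 1*18*(-22))*475 = (-464 + 396)*475 = -68*475 = -32300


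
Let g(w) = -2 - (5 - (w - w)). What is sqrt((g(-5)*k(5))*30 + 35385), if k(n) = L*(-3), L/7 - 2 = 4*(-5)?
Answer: I*sqrt(43995) ≈ 209.75*I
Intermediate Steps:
L = -126 (L = 14 + 7*(4*(-5)) = 14 + 7*(-20) = 14 - 140 = -126)
k(n) = 378 (k(n) = -126*(-3) = 378)
g(w) = -7 (g(w) = -2 - (5 - 1*0) = -2 - (5 + 0) = -2 - 1*5 = -2 - 5 = -7)
sqrt((g(-5)*k(5))*30 + 35385) = sqrt(-7*378*30 + 35385) = sqrt(-2646*30 + 35385) = sqrt(-79380 + 35385) = sqrt(-43995) = I*sqrt(43995)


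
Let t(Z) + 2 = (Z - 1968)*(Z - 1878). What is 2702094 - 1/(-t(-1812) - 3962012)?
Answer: 48395070979741/17910210 ≈ 2.7021e+6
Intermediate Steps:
t(Z) = -2 + (-1968 + Z)*(-1878 + Z) (t(Z) = -2 + (Z - 1968)*(Z - 1878) = -2 + (-1968 + Z)*(-1878 + Z))
2702094 - 1/(-t(-1812) - 3962012) = 2702094 - 1/(-(3695902 + (-1812)**2 - 3846*(-1812)) - 3962012) = 2702094 - 1/(-(3695902 + 3283344 + 6968952) - 3962012) = 2702094 - 1/(-1*13948198 - 3962012) = 2702094 - 1/(-13948198 - 3962012) = 2702094 - 1/(-17910210) = 2702094 - 1*(-1/17910210) = 2702094 + 1/17910210 = 48395070979741/17910210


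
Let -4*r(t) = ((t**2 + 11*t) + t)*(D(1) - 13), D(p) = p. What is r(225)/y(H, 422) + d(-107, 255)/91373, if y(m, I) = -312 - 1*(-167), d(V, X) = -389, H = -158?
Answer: -2923490416/2649817 ≈ -1103.3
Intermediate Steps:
r(t) = 3*t**2 + 36*t (r(t) = -((t**2 + 11*t) + t)*(1 - 13)/4 = -(t**2 + 12*t)*(-12)/4 = -(-144*t - 12*t**2)/4 = 3*t**2 + 36*t)
y(m, I) = -145 (y(m, I) = -312 + 167 = -145)
r(225)/y(H, 422) + d(-107, 255)/91373 = (3*225*(12 + 225))/(-145) - 389/91373 = (3*225*237)*(-1/145) - 389*1/91373 = 159975*(-1/145) - 389/91373 = -31995/29 - 389/91373 = -2923490416/2649817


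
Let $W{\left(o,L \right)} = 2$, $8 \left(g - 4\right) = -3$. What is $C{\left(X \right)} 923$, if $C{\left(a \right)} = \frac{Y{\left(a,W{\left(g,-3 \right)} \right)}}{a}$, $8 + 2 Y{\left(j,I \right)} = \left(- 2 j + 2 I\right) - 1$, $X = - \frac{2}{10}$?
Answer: $\frac{21229}{2} \approx 10615.0$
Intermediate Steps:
$g = \frac{29}{8}$ ($g = 4 + \frac{1}{8} \left(-3\right) = 4 - \frac{3}{8} = \frac{29}{8} \approx 3.625$)
$X = - \frac{1}{5}$ ($X = \left(-2\right) \frac{1}{10} = - \frac{1}{5} \approx -0.2$)
$Y{\left(j,I \right)} = - \frac{9}{2} + I - j$ ($Y{\left(j,I \right)} = -4 + \frac{\left(- 2 j + 2 I\right) - 1}{2} = -4 + \frac{-1 - 2 j + 2 I}{2} = -4 - \left(\frac{1}{2} + j - I\right) = - \frac{9}{2} + I - j$)
$C{\left(a \right)} = \frac{- \frac{5}{2} - a}{a}$ ($C{\left(a \right)} = \frac{- \frac{9}{2} + 2 - a}{a} = \frac{- \frac{5}{2} - a}{a}$)
$C{\left(X \right)} 923 = \frac{- \frac{5}{2} - - \frac{1}{5}}{- \frac{1}{5}} \cdot 923 = - 5 \left(- \frac{5}{2} + \frac{1}{5}\right) 923 = \left(-5\right) \left(- \frac{23}{10}\right) 923 = \frac{23}{2} \cdot 923 = \frac{21229}{2}$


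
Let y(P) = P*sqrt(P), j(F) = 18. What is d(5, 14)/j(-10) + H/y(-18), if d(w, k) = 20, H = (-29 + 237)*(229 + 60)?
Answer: 10/9 + 15028*I*sqrt(2)/27 ≈ 1.1111 + 787.14*I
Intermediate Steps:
y(P) = P**(3/2)
H = 60112 (H = 208*289 = 60112)
d(5, 14)/j(-10) + H/y(-18) = 20/18 + 60112/((-18)**(3/2)) = 20*(1/18) + 60112/((-54*I*sqrt(2))) = 10/9 + 60112*(I*sqrt(2)/108) = 10/9 + 15028*I*sqrt(2)/27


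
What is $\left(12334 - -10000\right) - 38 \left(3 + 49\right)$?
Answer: $20358$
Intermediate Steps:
$\left(12334 - -10000\right) - 38 \left(3 + 49\right) = \left(12334 + 10000\right) - 1976 = 22334 - 1976 = 20358$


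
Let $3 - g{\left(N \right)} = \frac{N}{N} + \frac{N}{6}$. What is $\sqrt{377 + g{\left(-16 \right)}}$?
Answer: $\frac{\sqrt{3435}}{3} \approx 19.536$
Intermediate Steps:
$g{\left(N \right)} = 2 - \frac{N}{6}$ ($g{\left(N \right)} = 3 - \left(\frac{N}{N} + \frac{N}{6}\right) = 3 - \left(1 + N \frac{1}{6}\right) = 3 - \left(1 + \frac{N}{6}\right) = 2 - \frac{N}{6}$)
$\sqrt{377 + g{\left(-16 \right)}} = \sqrt{377 + \left(2 - - \frac{8}{3}\right)} = \sqrt{377 + \left(2 + \frac{8}{3}\right)} = \sqrt{377 + \frac{14}{3}} = \sqrt{\frac{1145}{3}} = \frac{\sqrt{3435}}{3}$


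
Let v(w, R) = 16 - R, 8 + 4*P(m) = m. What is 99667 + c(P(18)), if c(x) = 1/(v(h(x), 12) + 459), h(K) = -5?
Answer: 46145822/463 ≈ 99667.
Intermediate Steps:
P(m) = -2 + m/4
c(x) = 1/463 (c(x) = 1/((16 - 1*12) + 459) = 1/((16 - 12) + 459) = 1/(4 + 459) = 1/463)
99667 + c(P(18)) = 99667 + 1/463 = 46145822/463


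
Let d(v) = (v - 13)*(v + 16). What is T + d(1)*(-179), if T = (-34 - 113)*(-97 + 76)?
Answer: 39603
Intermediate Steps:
d(v) = (-13 + v)*(16 + v)
T = 3087 (T = -147*(-21) = 3087)
T + d(1)*(-179) = 3087 + (-208 + 1² + 3*1)*(-179) = 3087 + (-208 + 1 + 3)*(-179) = 3087 - 204*(-179) = 3087 + 36516 = 39603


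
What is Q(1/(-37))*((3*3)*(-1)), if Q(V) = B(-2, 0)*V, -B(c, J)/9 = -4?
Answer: 324/37 ≈ 8.7568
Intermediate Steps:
B(c, J) = 36 (B(c, J) = -9*(-4) = 36)
Q(V) = 36*V
Q(1/(-37))*((3*3)*(-1)) = (36/(-37))*((3*3)*(-1)) = (36*(-1/37))*(9*(-1)) = -36/37*(-9) = 324/37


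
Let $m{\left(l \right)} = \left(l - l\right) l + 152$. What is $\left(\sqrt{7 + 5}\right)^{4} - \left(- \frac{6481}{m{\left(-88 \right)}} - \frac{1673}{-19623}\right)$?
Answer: $\frac{556430591}{2982696} \approx 186.55$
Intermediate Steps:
$m{\left(l \right)} = 152$ ($m{\left(l \right)} = 0 l + 152 = 0 + 152 = 152$)
$\left(\sqrt{7 + 5}\right)^{4} - \left(- \frac{6481}{m{\left(-88 \right)}} - \frac{1673}{-19623}\right) = \left(\sqrt{7 + 5}\right)^{4} - \left(- \frac{6481}{152} - \frac{1673}{-19623}\right) = \left(\sqrt{12}\right)^{4} - \left(\left(-6481\right) \frac{1}{152} - - \frac{1673}{19623}\right) = \left(2 \sqrt{3}\right)^{4} - \left(- \frac{6481}{152} + \frac{1673}{19623}\right) = 144 - - \frac{126922367}{2982696} = 144 + \frac{126922367}{2982696} = \frac{556430591}{2982696}$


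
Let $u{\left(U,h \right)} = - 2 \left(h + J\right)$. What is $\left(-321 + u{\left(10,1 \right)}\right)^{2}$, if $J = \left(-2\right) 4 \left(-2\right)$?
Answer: $126025$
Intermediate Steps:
$J = 16$ ($J = \left(-8\right) \left(-2\right) = 16$)
$u{\left(U,h \right)} = -32 - 2 h$ ($u{\left(U,h \right)} = - 2 \left(h + 16\right) = - 2 \left(16 + h\right) = -32 - 2 h$)
$\left(-321 + u{\left(10,1 \right)}\right)^{2} = \left(-321 - 34\right)^{2} = \left(-355\right)^{2} = 126025$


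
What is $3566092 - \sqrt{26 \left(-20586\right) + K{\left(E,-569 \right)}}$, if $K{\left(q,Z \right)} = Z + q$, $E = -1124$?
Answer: $3566092 - i \sqrt{536929} \approx 3.5661 \cdot 10^{6} - 732.75 i$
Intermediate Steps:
$3566092 - \sqrt{26 \left(-20586\right) + K{\left(E,-569 \right)}} = 3566092 - \sqrt{26 \left(-20586\right) - 1693} = 3566092 - \sqrt{-535236 - 1693} = 3566092 - \sqrt{-536929} = 3566092 - i \sqrt{536929}$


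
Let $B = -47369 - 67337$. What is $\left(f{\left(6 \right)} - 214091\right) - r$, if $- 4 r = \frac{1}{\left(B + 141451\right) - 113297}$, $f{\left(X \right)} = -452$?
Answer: $- \frac{74276502945}{346208} \approx -2.1454 \cdot 10^{5}$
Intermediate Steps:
$B = -114706$
$r = \frac{1}{346208}$ ($r = - \frac{1}{4 \left(\left(-114706 + 141451\right) - 113297\right)} = - \frac{1}{4 \left(26745 - 113297\right)} = - \frac{1}{4 \left(-86552\right)} = \left(- \frac{1}{4}\right) \left(- \frac{1}{86552}\right) = \frac{1}{346208} \approx 2.8884 \cdot 10^{-6}$)
$\left(f{\left(6 \right)} - 214091\right) - r = \left(-452 - 214091\right) - \frac{1}{346208} = -214543 - \frac{1}{346208} = - \frac{74276502945}{346208}$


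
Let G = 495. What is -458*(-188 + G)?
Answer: -140606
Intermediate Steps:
-458*(-188 + G) = -458*(-188 + 495) = -458*307 = -140606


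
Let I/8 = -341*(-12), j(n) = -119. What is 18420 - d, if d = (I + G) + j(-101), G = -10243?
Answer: -3954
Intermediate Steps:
I = 32736 (I = 8*(-341*(-12)) = 8*4092 = 32736)
d = 22374 (d = (32736 - 10243) - 119 = 22493 - 119 = 22374)
18420 - d = 18420 - 1*22374 = 18420 - 22374 = -3954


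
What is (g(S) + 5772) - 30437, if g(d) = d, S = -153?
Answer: -24818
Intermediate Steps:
(g(S) + 5772) - 30437 = (-153 + 5772) - 30437 = 5619 - 30437 = -24818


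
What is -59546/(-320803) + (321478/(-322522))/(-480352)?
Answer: 4612606429955529/24850056060269216 ≈ 0.18562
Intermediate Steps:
-59546/(-320803) + (321478/(-322522))/(-480352) = -59546*(-1/320803) + (321478*(-1/322522))*(-1/480352) = 59546/320803 - 160739/161261*(-1/480352) = 59546/320803 + 160739/77462043872 = 4612606429955529/24850056060269216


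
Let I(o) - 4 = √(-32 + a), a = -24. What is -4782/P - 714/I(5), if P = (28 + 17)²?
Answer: (-1594*√14 + 244163*I)/(675*(√14 - 2*I)) ≈ -42.028 + 74.21*I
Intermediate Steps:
I(o) = 4 + 2*I*√14 (I(o) = 4 + √(-32 - 24) = 4 + √(-56) = 4 + 2*I*√14)
P = 2025 (P = 45² = 2025)
-4782/P - 714/I(5) = -4782/2025 - 714/(4 + 2*I*√14) = -4782*1/2025 - 714/(4 + 2*I*√14) = -1594/675 - 714/(4 + 2*I*√14)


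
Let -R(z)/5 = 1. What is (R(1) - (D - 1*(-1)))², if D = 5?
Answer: 121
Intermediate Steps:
R(z) = -5 (R(z) = -5*1 = -5)
(R(1) - (D - 1*(-1)))² = (-5 - (5 - 1*(-1)))² = (-5 - (5 + 1))² = (-5 - 1*6)² = (-5 - 6)² = (-11)² = 121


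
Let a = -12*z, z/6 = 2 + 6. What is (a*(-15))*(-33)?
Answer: -285120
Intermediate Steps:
z = 48 (z = 6*(2 + 6) = 6*8 = 48)
a = -576 (a = -12*48 = -576)
(a*(-15))*(-33) = -576*(-15)*(-33) = 8640*(-33) = -285120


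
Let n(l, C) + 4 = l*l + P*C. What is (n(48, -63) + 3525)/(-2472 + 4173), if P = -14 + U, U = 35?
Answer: 4502/1701 ≈ 2.6467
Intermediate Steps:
P = 21 (P = -14 + 35 = 21)
n(l, C) = -4 + l**2 + 21*C (n(l, C) = -4 + (l*l + 21*C) = -4 + (l**2 + 21*C) = -4 + l**2 + 21*C)
(n(48, -63) + 3525)/(-2472 + 4173) = ((-4 + 48**2 + 21*(-63)) + 3525)/(-2472 + 4173) = ((-4 + 2304 - 1323) + 3525)/1701 = (977 + 3525)*(1/1701) = 4502*(1/1701) = 4502/1701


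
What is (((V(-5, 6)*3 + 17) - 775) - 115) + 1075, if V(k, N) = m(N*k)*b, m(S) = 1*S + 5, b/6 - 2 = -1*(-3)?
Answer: -2048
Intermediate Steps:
b = 30 (b = 12 + 6*(-1*(-3)) = 12 + 6*3 = 12 + 18 = 30)
m(S) = 5 + S (m(S) = S + 5 = 5 + S)
V(k, N) = 150 + 30*N*k (V(k, N) = (5 + N*k)*30 = 150 + 30*N*k)
(((V(-5, 6)*3 + 17) - 775) - 115) + 1075 = ((((150 + 30*6*(-5))*3 + 17) - 775) - 115) + 1075 = ((((150 - 900)*3 + 17) - 775) - 115) + 1075 = (((-750*3 + 17) - 775) - 115) + 1075 = (((-2250 + 17) - 775) - 115) + 1075 = ((-2233 - 775) - 115) + 1075 = (-3008 - 115) + 1075 = -3123 + 1075 = -2048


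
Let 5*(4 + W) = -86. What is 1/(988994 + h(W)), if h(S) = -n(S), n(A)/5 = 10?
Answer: 1/988944 ≈ 1.0112e-6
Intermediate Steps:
W = -106/5 (W = -4 + (⅕)*(-86) = -4 - 86/5 = -106/5 ≈ -21.200)
n(A) = 50 (n(A) = 5*10 = 50)
h(S) = -50 (h(S) = -1*50 = -50)
1/(988994 + h(W)) = 1/(988994 - 50) = 1/988944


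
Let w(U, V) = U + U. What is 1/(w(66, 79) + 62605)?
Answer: 1/62737 ≈ 1.5940e-5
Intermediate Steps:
w(U, V) = 2*U
1/(w(66, 79) + 62605) = 1/(2*66 + 62605) = 1/(132 + 62605) = 1/62737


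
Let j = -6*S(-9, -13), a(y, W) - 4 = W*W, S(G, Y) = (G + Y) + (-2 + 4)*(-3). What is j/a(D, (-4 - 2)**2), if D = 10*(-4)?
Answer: 42/325 ≈ 0.12923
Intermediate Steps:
S(G, Y) = -6 + G + Y (S(G, Y) = (G + Y) + 2*(-3) = (G + Y) - 6 = -6 + G + Y)
D = -40
a(y, W) = 4 + W**2 (a(y, W) = 4 + W*W = 4 + W**2)
j = 168 (j = -6*(-6 - 9 - 13) = -6*(-28) = 168)
j/a(D, (-4 - 2)**2) = 168/(4 + ((-4 - 2)**2)**2) = 168/(4 + ((-6)**2)**2) = 168/(4 + 36**2) = 168/(4 + 1296) = 168/1300 = 168*(1/1300) = 42/325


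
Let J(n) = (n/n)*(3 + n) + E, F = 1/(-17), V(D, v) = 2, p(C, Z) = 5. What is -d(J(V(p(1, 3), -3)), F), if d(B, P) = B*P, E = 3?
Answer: 8/17 ≈ 0.47059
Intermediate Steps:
F = -1/17 ≈ -0.058824
J(n) = 6 + n (J(n) = (n/n)*(3 + n) + 3 = 1*(3 + n) + 3 = (3 + n) + 3 = 6 + n)
-d(J(V(p(1, 3), -3)), F) = -(6 + 2)*(-1)/17 = -8*(-1)/17 = -1*(-8/17) = 8/17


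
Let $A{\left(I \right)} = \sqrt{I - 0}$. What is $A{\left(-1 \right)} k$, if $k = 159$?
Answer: $159 i \approx 159.0 i$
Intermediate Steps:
$A{\left(I \right)} = \sqrt{I}$ ($A{\left(I \right)} = \sqrt{I + 0} = \sqrt{I}$)
$A{\left(-1 \right)} k = \sqrt{-1} \cdot 159 = i 159 = 159 i$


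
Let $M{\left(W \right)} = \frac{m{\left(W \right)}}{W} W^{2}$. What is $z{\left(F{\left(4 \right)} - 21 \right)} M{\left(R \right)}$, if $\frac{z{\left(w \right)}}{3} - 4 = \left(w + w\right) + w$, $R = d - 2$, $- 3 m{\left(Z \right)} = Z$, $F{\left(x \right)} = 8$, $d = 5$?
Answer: $315$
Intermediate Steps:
$m{\left(Z \right)} = - \frac{Z}{3}$
$R = 3$ ($R = 5 - 2 = 3$)
$M{\left(W \right)} = - \frac{W^{2}}{3}$ ($M{\left(W \right)} = \frac{\left(- \frac{1}{3}\right) W}{W} W^{2} = - \frac{W^{2}}{3}$)
$z{\left(w \right)} = 12 + 9 w$ ($z{\left(w \right)} = 12 + 3 \left(\left(w + w\right) + w\right) = 12 + 3 \left(2 w + w\right) = 12 + 3 \cdot 3 w = 12 + 9 w$)
$z{\left(F{\left(4 \right)} - 21 \right)} M{\left(R \right)} = \left(12 + 9 \left(8 - 21\right)\right) \left(- \frac{3^{2}}{3}\right) = \left(12 + 9 \left(-13\right)\right) \left(\left(- \frac{1}{3}\right) 9\right) = \left(12 - 117\right) \left(-3\right) = \left(-105\right) \left(-3\right) = 315$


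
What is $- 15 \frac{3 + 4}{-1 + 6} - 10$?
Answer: $-31$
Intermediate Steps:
$- 15 \frac{3 + 4}{-1 + 6} - 10 = - 15 \cdot \frac{7}{5} - 10 = - 15 \cdot 7 \cdot \frac{1}{5} - 10 = \left(-15\right) \frac{7}{5} - 10 = -21 - 10 = -31$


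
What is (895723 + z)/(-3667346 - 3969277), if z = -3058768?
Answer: 721015/2545541 ≈ 0.28325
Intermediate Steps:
(895723 + z)/(-3667346 - 3969277) = (895723 - 3058768)/(-3667346 - 3969277) = -2163045/(-7636623) = -2163045*(-1/7636623) = 721015/2545541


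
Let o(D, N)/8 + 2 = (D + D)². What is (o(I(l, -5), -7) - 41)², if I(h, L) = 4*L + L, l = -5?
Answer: 397723249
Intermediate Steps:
I(h, L) = 5*L
o(D, N) = -16 + 32*D² (o(D, N) = -16 + 8*(D + D)² = -16 + 8*(2*D)² = -16 + 8*(4*D²) = -16 + 32*D²)
(o(I(l, -5), -7) - 41)² = ((-16 + 32*(5*(-5))²) - 41)² = ((-16 + 32*(-25)²) - 41)² = ((-16 + 32*625) - 41)² = ((-16 + 20000) - 41)² = (19984 - 41)² = 19943² = 397723249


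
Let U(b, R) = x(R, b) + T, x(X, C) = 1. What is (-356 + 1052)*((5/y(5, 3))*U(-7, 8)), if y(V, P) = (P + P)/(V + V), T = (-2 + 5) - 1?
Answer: 17400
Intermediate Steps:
T = 2 (T = 3 - 1 = 2)
U(b, R) = 3 (U(b, R) = 1 + 2 = 3)
y(V, P) = P/V (y(V, P) = (2*P)/((2*V)) = (2*P)*(1/(2*V)) = P/V)
(-356 + 1052)*((5/y(5, 3))*U(-7, 8)) = (-356 + 1052)*((5/((3/5)))*3) = 696*((5/((3*(⅕))))*3) = 696*((5/(⅗))*3) = 696*((5*(5/3))*3) = 696*((25/3)*3) = 696*25 = 17400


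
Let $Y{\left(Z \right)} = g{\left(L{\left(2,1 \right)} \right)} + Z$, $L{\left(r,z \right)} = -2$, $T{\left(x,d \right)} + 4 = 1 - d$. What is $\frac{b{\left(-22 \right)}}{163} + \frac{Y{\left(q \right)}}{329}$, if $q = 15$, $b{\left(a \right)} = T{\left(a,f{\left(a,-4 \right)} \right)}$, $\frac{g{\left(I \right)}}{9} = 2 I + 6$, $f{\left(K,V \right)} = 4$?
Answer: $\frac{3076}{53627} \approx 0.057359$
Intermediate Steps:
$T{\left(x,d \right)} = -3 - d$ ($T{\left(x,d \right)} = -4 - \left(-1 + d\right) = -3 - d$)
$g{\left(I \right)} = 54 + 18 I$ ($g{\left(I \right)} = 9 \left(2 I + 6\right) = 9 \left(6 + 2 I\right) = 54 + 18 I$)
$b{\left(a \right)} = -7$ ($b{\left(a \right)} = -3 - 4 = -7$)
$Y{\left(Z \right)} = 18 + Z$ ($Y{\left(Z \right)} = \left(54 + 18 \left(-2\right)\right) + Z = \left(54 - 36\right) + Z = 18 + Z$)
$\frac{b{\left(-22 \right)}}{163} + \frac{Y{\left(q \right)}}{329} = - \frac{7}{163} + \frac{18 + 15}{329} = \left(-7\right) \frac{1}{163} + 33 \cdot \frac{1}{329} = - \frac{7}{163} + \frac{33}{329} = \frac{3076}{53627}$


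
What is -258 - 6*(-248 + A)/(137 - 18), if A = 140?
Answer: -30054/119 ≈ -252.55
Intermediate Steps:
-258 - 6*(-248 + A)/(137 - 18) = -258 - 6*(-248 + 140)/(137 - 18) = -258 - (-648)/119 = -258 - 6*(-108/119) = -258 + 648/119 = -30054/119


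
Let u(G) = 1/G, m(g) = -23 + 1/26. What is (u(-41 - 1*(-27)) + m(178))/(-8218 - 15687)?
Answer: 2096/2175355 ≈ 0.00096352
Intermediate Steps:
m(g) = -597/26 (m(g) = -23 + 1/26 = -597/26)
(u(-41 - 1*(-27)) + m(178))/(-8218 - 15687) = (1/(-41 - 1*(-27)) - 597/26)/(-8218 - 15687) = (1/(-41 + 27) - 597/26)/(-23905) = (1/(-14) - 597/26)*(-1/23905) = (-1/14 - 597/26)*(-1/23905) = -2096/91*(-1/23905) = 2096/2175355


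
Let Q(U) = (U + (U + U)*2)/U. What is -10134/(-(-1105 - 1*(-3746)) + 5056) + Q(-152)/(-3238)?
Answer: -10941989/2606590 ≈ -4.1978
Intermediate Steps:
Q(U) = 5 (Q(U) = (U + (2*U)*2)/U = (U + 4*U)/U = (5*U)/U = 5)
-10134/(-(-1105 - 1*(-3746)) + 5056) + Q(-152)/(-3238) = -10134/(-(-1105 - 1*(-3746)) + 5056) + 5/(-3238) = -10134/(-(-1105 + 3746) + 5056) + 5*(-1/3238) = -10134/(-1*2641 + 5056) - 5/3238 = -10134/(-2641 + 5056) - 5/3238 = -10134/2415 - 5/3238 = -10134*1/2415 - 5/3238 = -3378/805 - 5/3238 = -10941989/2606590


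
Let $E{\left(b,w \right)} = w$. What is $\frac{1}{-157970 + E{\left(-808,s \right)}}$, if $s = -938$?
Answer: $- \frac{1}{158908} \approx -6.2929 \cdot 10^{-6}$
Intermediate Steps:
$\frac{1}{-157970 + E{\left(-808,s \right)}} = \frac{1}{-157970 - 938} = \frac{1}{-158908} = - \frac{1}{158908}$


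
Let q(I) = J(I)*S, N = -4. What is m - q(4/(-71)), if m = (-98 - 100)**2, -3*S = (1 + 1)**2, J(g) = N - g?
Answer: 8349332/213 ≈ 39199.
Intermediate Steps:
J(g) = -4 - g
S = -4/3 (S = -(1 + 1)**2/3 = -1/3*2**2 = -1/3*4 = -4/3 ≈ -1.3333)
m = 39204 (m = (-198)**2 = 39204)
q(I) = 16/3 + 4*I/3 (q(I) = (-4 - I)*(-4/3) = 16/3 + 4*I/3)
m - q(4/(-71)) = 39204 - (16/3 + 4*(4/(-71))/3) = 39204 - (16/3 + 4*(4*(-1/71))/3) = 39204 - (16/3 + (4/3)*(-4/71)) = 39204 - (16/3 - 16/213) = 39204 - 1*1120/213 = 39204 - 1120/213 = 8349332/213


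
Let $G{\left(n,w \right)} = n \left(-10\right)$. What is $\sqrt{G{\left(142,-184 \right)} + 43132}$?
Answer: $4 \sqrt{2607} \approx 204.24$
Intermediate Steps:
$G{\left(n,w \right)} = - 10 n$
$\sqrt{G{\left(142,-184 \right)} + 43132} = \sqrt{\left(-10\right) 142 + 43132} = \sqrt{-1420 + 43132} = \sqrt{41712} = 4 \sqrt{2607}$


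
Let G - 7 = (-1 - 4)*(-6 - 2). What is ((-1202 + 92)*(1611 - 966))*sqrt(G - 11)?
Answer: -4295700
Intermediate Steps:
G = 47 (G = 7 + (-1 - 4)*(-6 - 2) = 7 - 5*(-8) = 7 + 40 = 47)
((-1202 + 92)*(1611 - 966))*sqrt(G - 11) = ((-1202 + 92)*(1611 - 966))*sqrt(47 - 11) = (-1110*645)*sqrt(36) = -715950*6 = -4295700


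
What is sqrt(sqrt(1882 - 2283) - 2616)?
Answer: sqrt(-2616 + I*sqrt(401)) ≈ 0.1958 + 51.147*I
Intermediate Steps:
sqrt(sqrt(1882 - 2283) - 2616) = sqrt(sqrt(-401) - 2616) = sqrt(I*sqrt(401) - 2616) = sqrt(-2616 + I*sqrt(401))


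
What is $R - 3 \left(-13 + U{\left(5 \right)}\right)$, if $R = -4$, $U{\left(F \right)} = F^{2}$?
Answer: $-40$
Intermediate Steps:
$R - 3 \left(-13 + U{\left(5 \right)}\right) = -4 - 3 \left(-13 + 5^{2}\right) = -4 - 3 \left(-13 + 25\right) = -4 - 36 = -40$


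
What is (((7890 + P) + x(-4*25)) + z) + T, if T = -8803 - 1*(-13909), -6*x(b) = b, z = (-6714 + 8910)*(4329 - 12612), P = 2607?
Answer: -54521545/3 ≈ -1.8174e+7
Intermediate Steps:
z = -18189468 (z = 2196*(-8283) = -18189468)
x(b) = -b/6
T = 5106 (T = -8803 + 13909 = 5106)
(((7890 + P) + x(-4*25)) + z) + T = (((7890 + 2607) - (-2)*25/3) - 18189468) + 5106 = ((10497 - ⅙*(-100)) - 18189468) + 5106 = ((10497 + 50/3) - 18189468) + 5106 = (31541/3 - 18189468) + 5106 = -54536863/3 + 5106 = -54521545/3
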